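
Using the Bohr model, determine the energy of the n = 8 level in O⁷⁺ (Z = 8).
-13.605700 eV

For hydrogen-like ions, the energy levels scale with Z²:
E_n = -13.6057 Z² / n² eV

For O⁷⁺ (Z = 8) at n = 8:
E_8 = -13.6057 × 8² / 8²
E_8 = -13.6057 × 64 / 64
E_8 = -870.7648 / 64
E_8 = -13.605700 eV

The energy is 64 times more negative than hydrogen at the same n due to the stronger nuclear charge.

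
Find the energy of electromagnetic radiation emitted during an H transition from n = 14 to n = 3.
1.4423 eV

The energy levels are E_n = -13.6057 eV / n².

Energy at n = 14: E_14 = -13.6057 / 14² = -0.0694168 eV
Energy at n = 3: E_3 = -13.6057 / 3² = -1.5117444 eV

For emission (electron falling to lower state), the photon energy is:
E_photon = E_14 - E_3 = |-0.0694168 - (-1.5117444)|
E_photon = 1.4423 eV

This energy is carried away by the emitted photon.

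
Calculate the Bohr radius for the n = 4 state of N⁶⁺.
0.1210 nm (or 1.2095 Å)

The Bohr radius formula is:
r_n = n² a₀ / Z

where a₀ = 0.0529177 nm is the Bohr radius.

For N⁶⁺ (Z = 7) at n = 4:
r_4 = 4² × 0.0529177 nm / 7
r_4 = 16 × 0.0529177 nm / 7
r_4 = 0.84668 nm / 7
r_4 = 0.1210 nm

The electron orbits at approximately 0.1210 nm from the nucleus.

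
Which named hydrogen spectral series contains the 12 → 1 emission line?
Lyman series

The spectral series in hydrogen are named based on the final (lower) energy level:
- Lyman series: n_final = 1 (ultraviolet)
- Balmer series: n_final = 2 (visible/near-UV)
- Paschen series: n_final = 3 (infrared)
- Brackett series: n_final = 4 (infrared)
- Pfund series: n_final = 5 (far infrared)

Since this transition ends at n = 1, it belongs to the Lyman series.

For reference, this 12 → 1 line has photon energy
ΔE = 13.6057 eV × (1/1² - 1/12²) = 13.51121597 eV,
corresponding to wavelength λ = hc/ΔE = 1239.84 eV·nm / 13.51121597 eV = 91.763762 nm in the ultraviolet region.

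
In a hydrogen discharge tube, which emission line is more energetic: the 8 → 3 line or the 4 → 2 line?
4 → 2

Calculate the energy for each transition:

Transition 8 → 3:
ΔE₁ = |E_3 - E_8| = |-13.6057/3² - (-13.6057/8²)|
ΔE₁ = |-1.51174444444 - (-0.21258906250)| = 1.29915538 eV

Transition 4 → 2:
ΔE₂ = |E_2 - E_4| = |-13.6057/2² - (-13.6057/4²)|
ΔE₂ = |-3.40142500000 - (-0.85035625000)| = 2.55106875 eV

Since 2.55106875 eV > 1.29915538 eV, the transition 4 → 2 emits the more energetic photon.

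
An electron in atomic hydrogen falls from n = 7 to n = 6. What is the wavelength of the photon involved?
12365.1669 nm

First, find the transition energy using E_n = -13.6057 / n² eV:
E_7 = -13.6057 / 7² = -0.27766734694 eV
E_6 = -13.6057 / 6² = -0.37793611111 eV

Photon energy: |ΔE| = |E_6 - E_7| = 0.10026876417 eV

Convert to wavelength using E = hc/λ with hc = 1239.84 eV·nm:
λ = hc/E = 1239.84 eV·nm / 0.10026876417 eV
λ = 12365.1669 nm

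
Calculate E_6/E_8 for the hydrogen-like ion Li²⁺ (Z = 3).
1.7778

Using E_n = -13.6057 Z² / n² eV with Z = 3:

E_6 = -13.6057 × 3² / 6² = -122.4513 / 36 = -3.4014250000 eV
E_8 = -13.6057 × 3² / 8² = -122.4513 / 64 = -1.9133015625 eV

The ratio is:
E_6/E_8 = (-3.4014250000) / (-1.9133015625)
E_6/E_8 = (-122.4513/36) / (-122.4513/64)
E_6/E_8 = 64/36
E_6/E_8 = 1.7778
(Note: the Z² factors cancel in the ratio.)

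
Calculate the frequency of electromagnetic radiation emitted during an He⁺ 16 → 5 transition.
4.7497e+14 Hz

First, find the transition energy:
E_16 = -13.6057 × 2² / 16² = -0.2125891 eV
E_5 = -13.6057 × 2² / 5² = -2.1769120 eV
|ΔE| = |E_5 - E_16| = 1.9643229 eV

Convert to Joules: E = 1.9643229 eV × (1.602177 × 10⁻¹⁹ J/eV) = 3.147193e-19 J

Using E = hf:
f = E/h = 3.147193e-19 J / (6.62607 × 10⁻³⁴ J·s)
f = 4.7497e+14 Hz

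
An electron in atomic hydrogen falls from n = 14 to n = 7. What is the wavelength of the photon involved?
5953.60 nm

First, find the transition energy using E_n = -13.6057 / n² eV:
E_14 = -13.6057 / 14² = -0.06941684 eV
E_7 = -13.6057 / 7² = -0.27766735 eV

Photon energy: |ΔE| = |E_7 - E_14| = 0.20825051 eV

Convert to wavelength using E = hc/λ with hc = 1239.84 eV·nm:
λ = hc/E = 1239.84 eV·nm / 0.20825051 eV
λ = 5953.60 nm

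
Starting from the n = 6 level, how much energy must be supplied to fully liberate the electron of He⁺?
1.51174 eV

The ionization energy is the energy needed to remove the electron completely (n → ∞).

For a hydrogen-like ion with Z = 2, E_n = -13.6057 Z² / n² eV.

At n = 6: E_6 = -13.6057 × 2² / 6² = -1.51174444 eV
At n = ∞: E_∞ = 0 eV

Ionization energy = E_∞ - E_6 = 0 - (-1.51174444) = 1.51174444 eV
Ionization energy ≈ 1.51174 eV

This is also called the binding energy of the electron in state n = 6.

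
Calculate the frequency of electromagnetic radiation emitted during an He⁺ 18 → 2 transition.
3.249e+15 Hz

First, find the transition energy:
E_18 = -13.6057 × 2² / 18² = -0.16797 eV
E_2 = -13.6057 × 2² / 2² = -13.60570 eV
|ΔE| = |E_2 - E_18| = 13.43773 eV

Convert to Joules: E = 13.43773 eV × (1.602177 × 10⁻¹⁹ J/eV) = 2.15296e-18 J

Using E = hf:
f = E/h = 2.15296e-18 J / (6.62607 × 10⁻³⁴ J·s)
f = 3.249e+15 Hz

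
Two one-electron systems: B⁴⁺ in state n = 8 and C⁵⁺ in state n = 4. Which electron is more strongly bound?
C⁵⁺ at n = 4 (E = -30.6128 eV)

Using E_n = -13.6057 Z² / n² eV:

B⁴⁺ (Z = 5) at n = 8:
E = -13.6057 × 5² / 8² = -13.6057 × 25 / 64 = -5.3147266 eV

C⁵⁺ (Z = 6) at n = 4:
E = -13.6057 × 6² / 4² = -13.6057 × 36 / 16 = -30.6128250 eV

Since -30.6128250 eV < -5.3147266 eV,
C⁵⁺ at n = 4 is more tightly bound (requires more energy to ionize).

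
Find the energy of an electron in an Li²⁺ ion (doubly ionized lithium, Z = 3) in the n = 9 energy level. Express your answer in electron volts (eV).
-1.51174 eV

The energy levels of a hydrogen-like atom are given by:
E_n = -13.6057 Z² / n² eV  (with Z = 3 for Li²⁺)

For n = 9:
E_9 = -13.6057 × 3² / 9²
E_9 = -13.6057 × 9 / 81
E_9 = -1.51174 eV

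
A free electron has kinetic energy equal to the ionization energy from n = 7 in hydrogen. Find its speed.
3.1253e+05 m/s (or 0.104% of c)

The binding energy at n = 7 for hydrogen is:
E_7 = -13.6057/7² = -0.27766735 eV
|E_7| = 0.27766735 eV

Convert to Joules:
KE = 0.27766735 eV × (1.602177 × 10⁻¹⁹ J/eV) = 4.448722e-20 J

Using KE = ½mv²:
v = √(2·KE/m_e)
v = √(2 × 4.448722e-20 J / 9.10938 × 10⁻³¹ kg)
v = 3.1253e+05 m/s

This is approximately 0.104% the speed of light.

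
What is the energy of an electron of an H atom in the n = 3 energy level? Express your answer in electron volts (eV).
-1.5117 eV

The energy levels of a hydrogen-like atom are given by:
E_n = -13.6057 eV / n²

For n = 3:
E_3 = -13.6057 eV / 3²
E_3 = -13.6057 eV / 9
E_3 = -1.5117 eV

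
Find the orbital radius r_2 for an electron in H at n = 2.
0.2117 nm (or 2.1167 Å)

The Bohr radius formula is:
r_n = n² a₀ / Z

where a₀ = 0.0529177 nm is the Bohr radius.

For H (Z = 1) at n = 2:
r_2 = 2² × 0.0529177 nm / 1
r_2 = 4 × 0.0529177 nm / 1
r_2 = 0.21167 nm / 1
r_2 = 0.2117 nm

The electron orbits at approximately 0.2117 nm from the nucleus.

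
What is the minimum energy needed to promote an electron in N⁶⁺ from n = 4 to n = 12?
37.03774 eV

The energy levels of a hydrogen-like atom are E_n = -13.6057 Z² eV / n².

Energy at n = 4: E_4 = -13.6057 × 7² / 4² = -41.66745625 eV
Energy at n = 12: E_12 = -13.6057 × 7² / 12² = -4.62971736 eV

The excitation energy is the difference:
ΔE = E_12 - E_4
ΔE = -4.62971736 - (-41.66745625)
ΔE = 37.03774 eV

Since this is positive, energy must be absorbed (photon absorption).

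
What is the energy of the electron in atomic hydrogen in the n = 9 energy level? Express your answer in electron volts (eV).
-0.17 eV

The energy levels of a hydrogen-like atom are given by:
E_n = -13.6057 eV / n²

For n = 9:
E_9 = -13.6057 eV / 9²
E_9 = -13.6057 eV / 81
E_9 = -0.17 eV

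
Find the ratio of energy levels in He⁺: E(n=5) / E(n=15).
9.00000

Using E_n = -13.6057 Z² / n² eV with Z = 2:

E_5 = -13.6057 × 2² / 5² = -54.4228 / 25 = -2.17691200000 eV
E_15 = -13.6057 × 2² / 15² = -54.4228 / 225 = -0.24187911111 eV

The ratio is:
E_5/E_15 = (-2.17691200000) / (-0.24187911111)
E_5/E_15 = (-54.4228/25) / (-54.4228/225)
E_5/E_15 = 225/25
E_5/E_15 = 9.00000
(Note: the Z² factors cancel in the ratio.)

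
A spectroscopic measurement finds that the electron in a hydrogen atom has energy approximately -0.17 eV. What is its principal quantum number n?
n = 9

The exact energy levels follow E_n = -13.6057 eV / n².

The measured value (-0.17 eV) is reported to only 2 significant figures, so we must test candidate n values and see which one matches to that precision.

Candidate energies:
  n = 7:  E = -13.6057/7² = -0.27767 eV
  n = 8:  E = -13.6057/8² = -0.21259 eV
  n = 9:  E = -13.6057/9² = -0.16797 eV  ← matches
  n = 10:  E = -13.6057/10² = -0.13606 eV
  n = 11:  E = -13.6057/11² = -0.11244 eV

Checking against the measurement of -0.17 eV (2 sig figs), only n = 9 agrees:
E_9 = -0.16797 eV, which rounds to -0.17 eV ✓

Therefore n = 9.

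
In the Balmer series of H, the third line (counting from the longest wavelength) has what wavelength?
433.936 nm

The lines of a series are numbered from the longest wavelength (smallest ΔE) outward; the third line is the transition from n = n_f + 3 to n_f.
The Balmer series has all transitions ending at n_f = 2.

For H, the third line (γ-line) is the jump from n = 5 to n = 2:
E_5 = -13.6057 / 5² = -0.5442280 eV
E_2 = -13.6057 / 2² = -3.4014250 eV
ΔE = E_5 - E_2 = 2.8571970 eV

λ = hc/E = 1239.84 eV·nm / 2.8571970 eV
λ = 433.936 nm

This is the γ-line of the Balmer series in H.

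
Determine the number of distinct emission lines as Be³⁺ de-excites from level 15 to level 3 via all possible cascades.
78

The electron can occupy levels n = 3, 4, ..., 15 during de-excitation — that is m = 15 - 3 + 1 = 13 distinct levels.

The number of distinct spectral lines equals the number of ways to choose 2 of these m levels (each pair gives one possible emission transition):

Number of lines = m(m-1)/2 = 13×12/2 = 78

These correspond to all possible transitions between the 13 levels:
15 → 14, 15 → 13, 15 → 12, 15 → 11, 15 → 10, 15 → 9, 15 → 8, 15 → 7...

Each transition produces a photon with a unique energy (and thus wavelength). This count does not depend on Z.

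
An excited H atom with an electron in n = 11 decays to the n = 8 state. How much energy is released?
0.1001 eV

The energy levels are E_n = -13.6057 eV / n².

Energy at n = 11: E_11 = -13.6057 / 11² = -0.1124438 eV
Energy at n = 8: E_8 = -13.6057 / 8² = -0.2125891 eV

For emission (electron falling to lower state), the photon energy is:
E_photon = E_11 - E_8 = |-0.1124438 - (-0.2125891)|
E_photon = 0.1001 eV

This energy is carried away by the emitted photon.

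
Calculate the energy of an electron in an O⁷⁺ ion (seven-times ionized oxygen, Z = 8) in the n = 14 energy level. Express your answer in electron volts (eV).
-4.442678 eV

The energy levels of a hydrogen-like atom are given by:
E_n = -13.6057 Z² / n² eV  (with Z = 8 for O⁷⁺)

For n = 14:
E_14 = -13.6057 × 8² / 14²
E_14 = -13.6057 × 64 / 196
E_14 = -4.442678 eV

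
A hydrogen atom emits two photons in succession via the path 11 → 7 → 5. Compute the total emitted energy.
0.43 eV

The energy levels of hydrogen are E_n = -13.6057 / n² eV.

First transition (11 → 7):
ΔE₁ = |E_7 - E_11|
ΔE₁ = |-0.27766735 - (-0.11244380)| = 0.16522 eV

Second transition (7 → 5):
ΔE₂ = |E_5 - E_7|
ΔE₂ = |-0.54422800 - (-0.27766735)| = 0.26656 eV

Total energy released:
E_total = ΔE₁ + ΔE₂ = 0.16522 + 0.26656 = 0.43 eV

Note: This equals the direct transition 11 → 5: 0.43 eV ✓
Energy is conserved regardless of the path taken.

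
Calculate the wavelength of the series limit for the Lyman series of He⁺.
22.781628 nm

The series limit corresponds to the transition from n = ∞ to n = 1.
This is the highest energy (shortest wavelength) transition in the Lyman series.

E_∞ = 0 eV
E_1 = -13.6057 × 2² / 1² = -54.42280000 eV

Energy at series limit:
ΔE = E_∞ - E_1 = 0 - (-54.42280000) = 54.42280000 eV
λ = hc/E = 1239.84 eV·nm / 54.42280000 eV = 22.781628 nm

This energy equals the ionization energy from the n = 1 state of He⁺.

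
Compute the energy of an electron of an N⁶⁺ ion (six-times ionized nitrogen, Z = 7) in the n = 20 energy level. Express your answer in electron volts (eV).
-1.666698 eV

The energy levels of a hydrogen-like atom are given by:
E_n = -13.6057 Z² / n² eV  (with Z = 7 for N⁶⁺)

For n = 20:
E_20 = -13.6057 × 7² / 20²
E_20 = -13.6057 × 49 / 400
E_20 = -1.666698 eV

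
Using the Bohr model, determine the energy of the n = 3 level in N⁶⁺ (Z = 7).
-74.0755 eV

For hydrogen-like ions, the energy levels scale with Z²:
E_n = -13.6057 Z² / n² eV

For N⁶⁺ (Z = 7) at n = 3:
E_3 = -13.6057 × 7² / 3²
E_3 = -13.6057 × 49 / 9
E_3 = -666.6793 / 9
E_3 = -74.0755 eV

The energy is 49 times more negative than hydrogen at the same n due to the stronger nuclear charge.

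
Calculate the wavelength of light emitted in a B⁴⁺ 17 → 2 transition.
14.78 nm

First, find the transition energy using E_n = -13.6057 Z² / n² eV:
E_17 = -13.6057 × 5² / 17² = -1.1770 eV
E_2 = -13.6057 × 5² / 2² = -85.0356 eV

Photon energy: |ΔE| = |E_2 - E_17| = 83.8586 eV

Convert to wavelength using E = hc/λ with hc = 1239.84 eV·nm:
λ = hc/E = 1239.84 eV·nm / 83.8586 eV
λ = 14.78 nm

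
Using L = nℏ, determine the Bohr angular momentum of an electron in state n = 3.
3.1637e-34 J·s (or 3ℏ)

In the Bohr model, angular momentum is quantized:
L = nℏ

where ℏ = h/(2π) = 1.054572e-34 J·s

For n = 3:
L = 3 × 1.054572e-34 J·s
L = 3.1637e-34 J·s

This can also be written as L = 3ℏ.
The angular momentum is an integer multiple of the reduced Planck constant.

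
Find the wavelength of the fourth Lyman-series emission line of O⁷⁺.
1.4832 nm

The lines of a series are numbered from the longest wavelength (smallest ΔE) outward; the fourth line is the transition from n = n_f + 4 to n_f.
The Lyman series has all transitions ending at n_f = 1.

For O⁷⁺ (Z = 8), the fourth line (δ-line) is the jump from n = 5 to n = 1:
E_5 = -13.6057 × 8² / 5² = -34.830592 eV
E_1 = -13.6057 × 8² / 1² = -870.764800 eV
ΔE = E_5 - E_1 = 835.934208 eV

λ = hc/E = 1239.84 eV·nm / 835.934208 eV
λ = 1.4832 nm

This is the δ-line of the Lyman series in O⁷⁺.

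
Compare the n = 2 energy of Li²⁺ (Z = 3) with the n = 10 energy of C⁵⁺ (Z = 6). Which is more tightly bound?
Li²⁺ at n = 2 (E = -30.61 eV)

Using E_n = -13.6057 Z² / n² eV:

Li²⁺ (Z = 3) at n = 2:
E = -13.6057 × 3² / 2² = -13.6057 × 9 / 4 = -30.61283 eV

C⁵⁺ (Z = 6) at n = 10:
E = -13.6057 × 6² / 10² = -13.6057 × 36 / 100 = -4.89805 eV

Since -30.61283 eV < -4.89805 eV,
Li²⁺ at n = 2 is more tightly bound (requires more energy to ionize).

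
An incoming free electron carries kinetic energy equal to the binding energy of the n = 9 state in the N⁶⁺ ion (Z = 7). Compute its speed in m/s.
1.70154e+06 m/s (or 0.57% of c)

The binding energy at n = 9 for N⁶⁺ is:
E_9 = -13.6057 × 7²/9² = -8.23060864 eV
|E_9| = 8.23060864 eV

Convert to Joules:
KE = 8.23060864 eV × (1.602177 × 10⁻¹⁹ J/eV) = 1.3186892e-18 J

Using KE = ½mv²:
v = √(2·KE/m_e)
v = √(2 × 1.3186892e-18 J / 9.10938 × 10⁻³¹ kg)
v = 1.70154e+06 m/s

This is approximately 0.57% the speed of light.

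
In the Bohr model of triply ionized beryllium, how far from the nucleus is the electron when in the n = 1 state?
0.013229 nm (or 0.132294 Å)

The Bohr radius formula is:
r_n = n² a₀ / Z

where a₀ = 0.052917721 nm is the Bohr radius.

For Be³⁺ (Z = 4) at n = 1:
r_1 = 1² × 0.052917721 nm / 4
r_1 = 1 × 0.052917721 nm / 4
r_1 = 0.0529177 nm / 4
r_1 = 0.013229 nm

The electron orbits at approximately 0.013229 nm from the nucleus.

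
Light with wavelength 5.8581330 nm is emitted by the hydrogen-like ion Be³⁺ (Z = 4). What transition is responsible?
n = 6 → n = 1

First, find the photon energy from the wavelength (hc = 1239.84 eV·nm):
E = hc/λ = 1239.84 eV·nm / 5.8581330 nm = 211.64422 eV

The energy levels of Be³⁺ satisfy E_n = -13.6057 × 4² / n² eV, so an emission n_i → n_f releases
ΔE = 13.6057 × 4² × (1/n_f² − 1/n_i²) eV.

Setting ΔE equal to the photon energy:
1/n_f² − 1/n_i² = 211.64422 / (13.6057 × 4²) = 0.97222221

Since 1/n_i² must be positive, we need 1/n_f² > 0.97222221, i.e. n_f ≤ 1. For each allowed n_f, solve n_i = (1/n_f² − 0.97222221)^(−1/2) and check whether it is a whole number:
  n_f = 1: 1/n_i² = 1.00000000 − 0.97222221 = 0.02777779 → n_i = 6.000  → integer, n_i = 6 ✓

Only n_f = 1 gives an integer upper level, n_i = 6.

The transition is from n = 6 to n = 1 (emission).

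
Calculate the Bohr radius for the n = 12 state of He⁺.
3.8101 nm (or 38.1008 Å)

The Bohr radius formula is:
r_n = n² a₀ / Z

where a₀ = 0.0529177 nm is the Bohr radius.

For He⁺ (Z = 2) at n = 12:
r_12 = 12² × 0.0529177 nm / 2
r_12 = 144 × 0.0529177 nm / 2
r_12 = 7.62015 nm / 2
r_12 = 3.8101 nm

The electron orbits at approximately 3.8101 nm from the nucleus.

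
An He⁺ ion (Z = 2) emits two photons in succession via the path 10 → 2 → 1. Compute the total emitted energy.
53.88 eV

The energy levels of He⁺ are E_n = -13.6057 × 2² / n² eV.

First transition (10 → 2):
ΔE₁ = |E_2 - E_10|
ΔE₁ = |-13.60570000 - (-0.54422800)| = 13.06147 eV

Second transition (2 → 1):
ΔE₂ = |E_1 - E_2|
ΔE₂ = |-54.42280000 - (-13.60570000)| = 40.81710 eV

Total energy released:
E_total = ΔE₁ + ΔE₂ = 13.06147 + 40.81710 = 53.88 eV

Note: This equals the direct transition 10 → 1: 53.88 eV ✓
Energy is conserved regardless of the path taken.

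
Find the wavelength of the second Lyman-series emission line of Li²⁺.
11.3908 nm

The lines of a series are numbered from the longest wavelength (smallest ΔE) outward; the second line is the transition from n = n_f + 2 to n_f.
The Lyman series has all transitions ending at n_f = 1.

For Li²⁺ (Z = 3), the second line (β-line) is the jump from n = 3 to n = 1:
E_3 = -13.6057 × 3² / 3² = -13.605700 eV
E_1 = -13.6057 × 3² / 1² = -122.451300 eV
ΔE = E_3 - E_1 = 108.845600 eV

λ = hc/E = 1239.84 eV·nm / 108.845600 eV
λ = 11.3908 nm

This is the β-line of the Lyman series in Li²⁺.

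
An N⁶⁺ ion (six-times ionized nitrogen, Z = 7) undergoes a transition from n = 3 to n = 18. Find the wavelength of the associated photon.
17.215738 nm

First, find the transition energy using E_n = -13.6057 Z² / n² eV:
E_3 = -13.6057 × 7² / 3² = -74.07547778 eV
E_18 = -13.6057 × 7² / 18² = -2.05765216 eV

Photon energy: |ΔE| = |E_18 - E_3| = 72.01782562 eV

Convert to wavelength using E = hc/λ with hc = 1239.84 eV·nm:
λ = hc/E = 1239.84 eV·nm / 72.01782562 eV
λ = 17.215738 nm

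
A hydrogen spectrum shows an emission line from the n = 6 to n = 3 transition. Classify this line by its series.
Paschen series

The spectral series in hydrogen are named based on the final (lower) energy level:
- Lyman series: n_final = 1 (ultraviolet)
- Balmer series: n_final = 2 (visible/near-UV)
- Paschen series: n_final = 3 (infrared)
- Brackett series: n_final = 4 (infrared)
- Pfund series: n_final = 5 (far infrared)

Since this transition ends at n = 3, it belongs to the Paschen series.

For reference, this 6 → 3 line has photon energy
ΔE = 13.6057 eV × (1/3² - 1/6²) = 1.1338083333 eV,
corresponding to wavelength λ = hc/ΔE = 1239.84 eV·nm / 1.1338083333 eV = 1093.51816 nm in the infrared region.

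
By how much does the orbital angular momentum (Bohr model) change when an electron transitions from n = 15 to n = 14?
1.0546e-34 J·s (or 1ℏ)

In the Bohr model, L_n = nℏ where ℏ = 1.054572e-34 J·s.

L_15 = 15ℏ = 1.581858e-33 J·s
L_14 = 14ℏ = 1.476401e-33 J·s

ΔL = L_15 - L_14 = (15 - 14)ℏ = 1ℏ
ΔL = 1 × 1.054572e-34 J·s = 1.0546e-34 J·s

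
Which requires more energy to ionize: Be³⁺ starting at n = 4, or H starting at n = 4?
Be³⁺ at n = 4 (E = -13.606 eV)

Using E_n = -13.6057 Z² / n² eV:

Be³⁺ (Z = 4) at n = 4:
E = -13.6057 × 4² / 4² = -13.6057 × 16 / 16 = -13.605700 eV

H (Z = 1) at n = 4:
E = -13.6057 × 1² / 4² = -13.6057 × 1 / 16 = -0.850356 eV

Since -13.605700 eV < -0.850356 eV,
Be³⁺ at n = 4 is more tightly bound (requires more energy to ionize).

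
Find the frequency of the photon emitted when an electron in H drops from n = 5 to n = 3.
2.33944e+14 Hz

First, find the transition energy:
E_5 = -13.6057 / 5² = -0.544228000 eV
E_3 = -13.6057 / 3² = -1.511744444 eV
|ΔE| = |E_3 - E_5| = 0.967516444 eV

Convert to Joules: E = 0.967516444 eV × (1.602177 × 10⁻¹⁹ J/eV) = 1.5501326e-19 J

Using E = hf:
f = E/h = 1.5501326e-19 J / (6.62607 × 10⁻³⁴ J·s)
f = 2.33944e+14 Hz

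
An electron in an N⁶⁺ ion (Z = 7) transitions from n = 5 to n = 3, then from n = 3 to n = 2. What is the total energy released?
140.003 eV

The energy levels of N⁶⁺ are E_n = -13.6057 × 7² / n² eV.

First transition (5 → 3):
ΔE₁ = |E_3 - E_5|
ΔE₁ = |-74.075477778 - (-26.667172000)| = 47.408306 eV

Second transition (3 → 2):
ΔE₂ = |E_2 - E_3|
ΔE₂ = |-166.669825000 - (-74.075477778)| = 92.594347 eV

Total energy released:
E_total = ΔE₁ + ΔE₂ = 47.408306 + 92.594347 = 140.003 eV

Note: This equals the direct transition 5 → 2: 140.003 eV ✓
Energy is conserved regardless of the path taken.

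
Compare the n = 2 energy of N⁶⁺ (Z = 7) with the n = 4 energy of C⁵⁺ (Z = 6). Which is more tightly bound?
N⁶⁺ at n = 2 (E = -166.66983 eV)

Using E_n = -13.6057 Z² / n² eV:

N⁶⁺ (Z = 7) at n = 2:
E = -13.6057 × 7² / 2² = -13.6057 × 49 / 4 = -166.66982500 eV

C⁵⁺ (Z = 6) at n = 4:
E = -13.6057 × 6² / 4² = -13.6057 × 36 / 16 = -30.61282500 eV

Since -166.66982500 eV < -30.61282500 eV,
N⁶⁺ at n = 2 is more tightly bound (requires more energy to ionize).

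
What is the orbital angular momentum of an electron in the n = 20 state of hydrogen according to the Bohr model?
2.109e-33 J·s (or 20ℏ)

In the Bohr model, angular momentum is quantized:
L = nℏ

where ℏ = h/(2π) = 1.05457e-34 J·s

For n = 20:
L = 20 × 1.05457e-34 J·s
L = 2.109e-33 J·s

This can also be written as L = 20ℏ.
The angular momentum is an integer multiple of the reduced Planck constant.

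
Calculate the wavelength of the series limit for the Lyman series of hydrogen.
91.126513 nm

The series limit corresponds to the transition from n = ∞ to n = 1.
This is the highest energy (shortest wavelength) transition in the Lyman series.

E_∞ = 0 eV
E_1 = -13.6057 / 1² = -13.60570000 eV

Energy at series limit:
ΔE = E_∞ - E_1 = 0 - (-13.60570000) = 13.60570000 eV
λ = hc/E = 1239.84 eV·nm / 13.60570000 eV = 91.126513 nm

This energy equals the ionization energy from the n = 1 state of hydrogen.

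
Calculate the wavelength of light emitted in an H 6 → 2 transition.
410.07 nm

First, find the transition energy using E_n = -13.6057 / n² eV:
E_6 = -13.6057 / 6² = -0.377936 eV
E_2 = -13.6057 / 2² = -3.401425 eV

Photon energy: |ΔE| = |E_2 - E_6| = 3.023489 eV

Convert to wavelength using E = hc/λ with hc = 1239.84 eV·nm:
λ = hc/E = 1239.84 eV·nm / 3.023489 eV
λ = 410.07 nm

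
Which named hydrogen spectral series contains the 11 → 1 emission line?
Lyman series

The spectral series in hydrogen are named based on the final (lower) energy level:
- Lyman series: n_final = 1 (ultraviolet)
- Balmer series: n_final = 2 (visible/near-UV)
- Paschen series: n_final = 3 (infrared)
- Brackett series: n_final = 4 (infrared)
- Pfund series: n_final = 5 (far infrared)

Since this transition ends at n = 1, it belongs to the Lyman series.

For reference, this 11 → 1 line has photon energy
ΔE = 13.6057 eV × (1/1² - 1/11²) = 13.49326 eV,
corresponding to wavelength λ = hc/ΔE = 1239.84 eV·nm / 13.49326 eV = 91.886 nm in the ultraviolet region.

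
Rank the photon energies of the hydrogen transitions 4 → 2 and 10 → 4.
4 → 2

Calculate the energy for each transition:

Transition 4 → 2:
ΔE₁ = |E_2 - E_4| = |-13.6057/2² - (-13.6057/4²)|
ΔE₁ = |-3.401425000000 - (-0.850356250000)| = 2.551068750 eV

Transition 10 → 4:
ΔE₂ = |E_4 - E_10| = |-13.6057/4² - (-13.6057/10²)|
ΔE₂ = |-0.850356250000 - (-0.136057000000)| = 0.714299250 eV

Since 2.551068750 eV > 0.714299250 eV, the transition 4 → 2 emits the more energetic photon.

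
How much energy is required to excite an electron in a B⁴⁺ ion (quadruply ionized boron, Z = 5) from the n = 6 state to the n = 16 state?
8.12 eV

The energy levels of a hydrogen-like atom are E_n = -13.6057 Z² eV / n².

Energy at n = 6: E_6 = -13.6057 × 5² / 6² = -9.44840 eV
Energy at n = 16: E_16 = -13.6057 × 5² / 16² = -1.32868 eV

The excitation energy is the difference:
ΔE = E_16 - E_6
ΔE = -1.32868 - (-9.44840)
ΔE = 8.12 eV

Since this is positive, energy must be absorbed (photon absorption).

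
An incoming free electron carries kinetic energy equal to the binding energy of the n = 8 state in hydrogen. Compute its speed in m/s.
2.735e+05 m/s (or 0.09% of c)

The binding energy at n = 8 for hydrogen is:
E_8 = -13.6057/8² = -0.2125891 eV
|E_8| = 0.2125891 eV

Convert to Joules:
KE = 0.2125891 eV × (1.602177 × 10⁻¹⁹ J/eV) = 3.40605e-20 J

Using KE = ½mv²:
v = √(2·KE/m_e)
v = √(2 × 3.40605e-20 J / 9.10938 × 10⁻³¹ kg)
v = 2.735e+05 m/s

This is approximately 0.09% the speed of light.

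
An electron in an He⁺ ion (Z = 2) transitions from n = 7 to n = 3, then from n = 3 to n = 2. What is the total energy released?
12.50 eV

The energy levels of He⁺ are E_n = -13.6057 × 2² / n² eV.

First transition (7 → 3):
ΔE₁ = |E_3 - E_7|
ΔE₁ = |-6.04697778 - (-1.11066939)| = 4.93631 eV

Second transition (3 → 2):
ΔE₂ = |E_2 - E_3|
ΔE₂ = |-13.60570000 - (-6.04697778)| = 7.55872 eV

Total energy released:
E_total = ΔE₁ + ΔE₂ = 4.93631 + 7.55872 = 12.50 eV

Note: This equals the direct transition 7 → 2: 12.50 eV ✓
Energy is conserved regardless of the path taken.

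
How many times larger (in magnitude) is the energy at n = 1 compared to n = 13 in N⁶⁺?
169.00

Using E_n = -13.6057 Z² / n² eV with Z = 7:

E_1 = -13.6057 × 7² / 1² = -666.6793 / 1 = -666.67930000 eV
E_13 = -13.6057 × 7² / 13² = -666.6793 / 169 = -3.94484793 eV

The ratio is:
E_1/E_13 = (-666.67930000) / (-3.94484793)
E_1/E_13 = (-666.6793/1) / (-666.6793/169)
E_1/E_13 = 169/1
E_1/E_13 = 169.00
(Note: the Z² factors cancel in the ratio.)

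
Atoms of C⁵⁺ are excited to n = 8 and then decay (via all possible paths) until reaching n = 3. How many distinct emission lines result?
15

The electron can occupy levels n = 3, 4, ..., 8 during de-excitation — that is m = 8 - 3 + 1 = 6 distinct levels.

The number of distinct spectral lines equals the number of ways to choose 2 of these m levels (each pair gives one possible emission transition):

Number of lines = m(m-1)/2 = 6×5/2 = 15

These correspond to all possible transitions between the 6 levels:
8 → 7, 8 → 6, 8 → 5, 8 → 4, 8 → 3, 7 → 6, 7 → 5, 7 → 4...

Each transition produces a photon with a unique energy (and thus wavelength). This count does not depend on Z.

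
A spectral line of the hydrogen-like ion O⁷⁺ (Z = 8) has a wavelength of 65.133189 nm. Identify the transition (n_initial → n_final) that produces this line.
n = 13 → n = 6

First, find the photon energy from the wavelength (hc = 1239.84 eV·nm):
E = hc/λ = 1239.84 eV·nm / 65.133189 nm = 19.035457 eV

The energy levels of O⁷⁺ satisfy E_n = -13.6057 × 8² / n² eV, so an emission n_i → n_f releases
ΔE = 13.6057 × 8² × (1/n_f² − 1/n_i²) eV.

Setting ΔE equal to the photon energy:
1/n_f² − 1/n_i² = 19.035457 / (13.6057 × 8²) = 0.021860618

Since 1/n_i² must be positive, we need 1/n_f² > 0.021860618, i.e. n_f ≤ 6. For each allowed n_f, solve n_i = (1/n_f² − 0.021860618)^(−1/2) and check whether it is a whole number:
  n_f = 1: 1/n_i² = 1.000000000 − 0.021860618 = 0.978139382 → n_i = 1.011  (not an integer) ✗
  n_f = 2: 1/n_i² = 0.250000000 − 0.021860618 = 0.228139382 → n_i = 2.094  (not an integer) ✗
  n_f = 3: 1/n_i² = 0.111111111 − 0.021860618 = 0.089250493 → n_i = 3.347  (not an integer) ✗
  n_f = 4: 1/n_i² = 0.062500000 − 0.021860618 = 0.040639382 → n_i = 4.961  (not an integer) ✗
  n_f = 5: 1/n_i² = 0.040000000 − 0.021860618 = 0.018139382 → n_i = 7.425  (not an integer) ✗
  n_f = 6: 1/n_i² = 0.027777778 − 0.021860618 = 0.005917160 → n_i = 13.000  → integer, n_i = 13 ✓

Only n_f = 6 gives an integer upper level, n_i = 13.

The transition is from n = 13 to n = 6 (emission).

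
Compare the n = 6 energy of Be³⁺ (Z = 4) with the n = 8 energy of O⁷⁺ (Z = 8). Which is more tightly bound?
O⁷⁺ at n = 8 (E = -13.6057 eV)

Using E_n = -13.6057 Z² / n² eV:

Be³⁺ (Z = 4) at n = 6:
E = -13.6057 × 4² / 6² = -13.6057 × 16 / 36 = -6.0469778 eV

O⁷⁺ (Z = 8) at n = 8:
E = -13.6057 × 8² / 8² = -13.6057 × 64 / 64 = -13.6057000 eV

Since -13.6057000 eV < -6.0469778 eV,
O⁷⁺ at n = 8 is more tightly bound (requires more energy to ionize).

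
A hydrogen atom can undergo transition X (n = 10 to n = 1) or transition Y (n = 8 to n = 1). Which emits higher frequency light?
10 → 1

Calculate the energy for each transition:

Transition 10 → 1:
ΔE₁ = |E_1 - E_10| = |-13.6057/1² - (-13.6057/10²)|
ΔE₁ = |-13.60570000000 - (-0.13605700000)| = 13.46964300 eV

Transition 8 → 1:
ΔE₂ = |E_1 - E_8| = |-13.6057/1² - (-13.6057/8²)|
ΔE₂ = |-13.60570000000 - (-0.21258906250)| = 13.39311094 eV

Since 13.46964300 eV > 13.39311094 eV, the transition 10 → 1 emits the more energetic photon.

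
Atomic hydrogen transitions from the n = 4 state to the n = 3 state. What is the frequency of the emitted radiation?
1.599e+14 Hz

First, find the transition energy:
E_4 = -13.6057 / 4² = -0.85035625 eV
E_3 = -13.6057 / 3² = -1.51174444 eV
|ΔE| = |E_3 - E_4| = 0.66138819 eV

Convert to Joules: E = 0.66138819 eV × (1.602177 × 10⁻¹⁹ J/eV) = 1.05966e-19 J

Using E = hf:
f = E/h = 1.05966e-19 J / (6.62607 × 10⁻³⁴ J·s)
f = 1.599e+14 Hz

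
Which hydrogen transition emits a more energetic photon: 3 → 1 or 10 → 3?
3 → 1

Calculate the energy for each transition:

Transition 3 → 1:
ΔE₁ = |E_1 - E_3| = |-13.6057/1² - (-13.6057/3²)|
ΔE₁ = |-13.60570000000 - (-1.51174444444)| = 12.09395556 eV

Transition 10 → 3:
ΔE₂ = |E_3 - E_10| = |-13.6057/3² - (-13.6057/10²)|
ΔE₂ = |-1.51174444444 - (-0.13605700000)| = 1.37568744 eV

Since 12.09395556 eV > 1.37568744 eV, the transition 3 → 1 emits the more energetic photon.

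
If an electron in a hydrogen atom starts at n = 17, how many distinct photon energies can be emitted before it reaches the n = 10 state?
28

The electron can occupy levels n = 10, 11, ..., 17 during de-excitation — that is m = 17 - 10 + 1 = 8 distinct levels.

The number of distinct spectral lines equals the number of ways to choose 2 of these m levels (each pair gives one possible emission transition):

Number of lines = m(m-1)/2 = 8×7/2 = 28

These correspond to all possible transitions between the 8 levels:
17 → 16, 17 → 15, 17 → 14, 17 → 13, 17 → 12, 17 → 11, 17 → 10, 16 → 15...

Each transition produces a photon with a unique energy (and thus wavelength). This count does not depend on Z.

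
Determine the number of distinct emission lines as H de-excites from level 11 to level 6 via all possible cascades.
15

The electron can occupy levels n = 6, 7, ..., 11 during de-excitation — that is m = 11 - 6 + 1 = 6 distinct levels.

The number of distinct spectral lines equals the number of ways to choose 2 of these m levels (each pair gives one possible emission transition):

Number of lines = m(m-1)/2 = 6×5/2 = 15

These correspond to all possible transitions between the 6 levels:
11 → 10, 11 → 9, 11 → 8, 11 → 7, 11 → 6, 10 → 9, 10 → 8, 10 → 7...

Each transition produces a photon with a unique energy (and thus wavelength). This count does not depend on Z.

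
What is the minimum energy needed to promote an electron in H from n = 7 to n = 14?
0.21 eV

The energy levels of a hydrogen-like atom are E_n = -13.6057 eV / n².

Energy at n = 7: E_7 = -13.6057 / 7² = -0.27767 eV
Energy at n = 14: E_14 = -13.6057 / 14² = -0.06942 eV

The excitation energy is the difference:
ΔE = E_14 - E_7
ΔE = -0.06942 - (-0.27767)
ΔE = 0.21 eV

Since this is positive, energy must be absorbed (photon absorption).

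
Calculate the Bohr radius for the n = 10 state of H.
5.2918 nm (or 52.9177 Å)

The Bohr radius formula is:
r_n = n² a₀ / Z

where a₀ = 0.0529177 nm is the Bohr radius.

For H (Z = 1) at n = 10:
r_10 = 10² × 0.0529177 nm / 1
r_10 = 100 × 0.0529177 nm / 1
r_10 = 5.29177 nm / 1
r_10 = 5.2918 nm

The electron orbits at approximately 5.2918 nm from the nucleus.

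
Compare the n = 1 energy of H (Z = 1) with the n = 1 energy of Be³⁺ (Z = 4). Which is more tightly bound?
Be³⁺ at n = 1 (E = -217.691 eV)

Using E_n = -13.6057 Z² / n² eV:

H (Z = 1) at n = 1:
E = -13.6057 × 1² / 1² = -13.6057 × 1 / 1 = -13.605700 eV

Be³⁺ (Z = 4) at n = 1:
E = -13.6057 × 4² / 1² = -13.6057 × 16 / 1 = -217.691200 eV

Since -217.691200 eV < -13.605700 eV,
Be³⁺ at n = 1 is more tightly bound (requires more energy to ionize).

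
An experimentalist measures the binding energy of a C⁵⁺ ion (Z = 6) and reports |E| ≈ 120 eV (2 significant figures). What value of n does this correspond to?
n = 2

The exact energy levels follow E_n = -13.6057 Z² / n² eV with Z = 6.

The measured value (-120 eV) is reported to only 2 significant figures, so we must test candidate n values and see which one matches to that precision.

Candidate energies:
  n = 1:  E = -13.6057 × 6² / 1² = -489.80520 eV
  n = 2:  E = -13.6057 × 6² / 2² = -122.45130 eV  ← matches
  n = 3:  E = -13.6057 × 6² / 3² = -54.42280 eV
  n = 4:  E = -13.6057 × 6² / 4² = -30.61283 eV

Checking against the measurement of -120 eV (2 sig figs), only n = 2 agrees:
E_2 = -122.45130 eV, which rounds to -120 eV ✓

Therefore n = 2.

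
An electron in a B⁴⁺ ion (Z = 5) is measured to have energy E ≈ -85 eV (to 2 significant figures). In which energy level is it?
n = 2

The exact energy levels follow E_n = -13.6057 Z² / n² eV with Z = 5.

The measured value (-85 eV) is reported to only 2 significant figures, so we must test candidate n values and see which one matches to that precision.

Candidate energies:
  n = 1:  E = -13.6057 × 5² / 1² = -340.14250 eV
  n = 2:  E = -13.6057 × 5² / 2² = -85.03563 eV  ← matches
  n = 3:  E = -13.6057 × 5² / 3² = -37.79361 eV
  n = 4:  E = -13.6057 × 5² / 4² = -21.25891 eV

Checking against the measurement of -85 eV (2 sig figs), only n = 2 agrees:
E_2 = -85.03563 eV, which rounds to -85 eV ✓

Therefore n = 2.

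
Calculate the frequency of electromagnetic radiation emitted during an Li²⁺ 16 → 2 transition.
7.28649e+15 Hz

First, find the transition energy:
E_16 = -13.6057 × 3² / 16² = -0.4783254 eV
E_2 = -13.6057 × 3² / 2² = -30.6128250 eV
|ΔE| = |E_2 - E_16| = 30.1344996 eV

Convert to Joules: E = 30.1344996 eV × (1.602177 × 10⁻¹⁹ J/eV) = 4.8280802e-18 J

Using E = hf:
f = E/h = 4.8280802e-18 J / (6.62607 × 10⁻³⁴ J·s)
f = 7.28649e+15 Hz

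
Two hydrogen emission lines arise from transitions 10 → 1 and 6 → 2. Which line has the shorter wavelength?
10 → 1

Calculate the energy for each transition:

Transition 10 → 1:
ΔE₁ = |E_1 - E_10| = |-13.6057/1² - (-13.6057/10²)|
ΔE₁ = |-13.6057000000 - (-0.1360570000)| = 13.4696430 eV

Transition 6 → 2:
ΔE₂ = |E_2 - E_6| = |-13.6057/2² - (-13.6057/6²)|
ΔE₂ = |-3.4014250000 - (-0.3779361111)| = 3.0234889 eV

Since 13.4696430 eV > 3.0234889 eV, the transition 10 → 1 emits the more energetic photon.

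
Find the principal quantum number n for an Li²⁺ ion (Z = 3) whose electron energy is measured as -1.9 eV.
n = 8

The exact energy levels follow E_n = -13.6057 Z² / n² eV with Z = 3.

The measured value (-1.9 eV) is reported to only 2 significant figures, so we must test candidate n values and see which one matches to that precision.

Candidate energies:
  n = 6:  E = -13.6057 × 3² / 6² = -3.40143 eV
  n = 7:  E = -13.6057 × 3² / 7² = -2.49901 eV
  n = 8:  E = -13.6057 × 3² / 8² = -1.91330 eV  ← matches
  n = 9:  E = -13.6057 × 3² / 9² = -1.51174 eV
  n = 10:  E = -13.6057 × 3² / 10² = -1.22451 eV

Checking against the measurement of -1.9 eV (2 sig figs), only n = 8 agrees:
E_8 = -1.91330 eV, which rounds to -1.9 eV ✓

Therefore n = 8.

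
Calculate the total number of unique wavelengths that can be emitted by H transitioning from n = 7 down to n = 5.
3

The electron can occupy levels n = 5, 6, ..., 7 during de-excitation — that is m = 7 - 5 + 1 = 3 distinct levels.

The number of distinct spectral lines equals the number of ways to choose 2 of these m levels (each pair gives one possible emission transition):

Number of lines = m(m-1)/2 = 3×2/2 = 3

These correspond to all possible transitions between the 3 levels:
7 → 6, 7 → 5, 6 → 5

Each transition produces a photon with a unique energy (and thus wavelength). This count does not depend on Z.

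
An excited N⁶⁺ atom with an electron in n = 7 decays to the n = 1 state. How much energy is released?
653.0736 eV

The energy levels are E_n = -13.6057 Z² eV / n².

Energy at n = 7: E_7 = -13.6057 × 7² / 7² = -13.6057000 eV
Energy at n = 1: E_1 = -13.6057 × 7² / 1² = -666.6793000 eV

For emission (electron falling to lower state), the photon energy is:
E_photon = E_7 - E_1 = |-13.6057000 - (-666.6793000)|
E_photon = 653.0736 eV

This energy is carried away by the emitted photon.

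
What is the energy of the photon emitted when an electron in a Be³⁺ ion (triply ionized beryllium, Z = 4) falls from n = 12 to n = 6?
4.5352 eV

The energy levels are E_n = -13.6057 Z² eV / n².

Energy at n = 12: E_12 = -13.6057 × 4² / 12² = -1.5117444 eV
Energy at n = 6: E_6 = -13.6057 × 4² / 6² = -6.0469778 eV

For emission (electron falling to lower state), the photon energy is:
E_photon = E_12 - E_6 = |-1.5117444 - (-6.0469778)|
E_photon = 4.5352 eV

This energy is carried away by the emitted photon.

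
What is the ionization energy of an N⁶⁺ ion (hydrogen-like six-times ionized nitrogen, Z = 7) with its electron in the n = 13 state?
3.94 eV

The ionization energy is the energy needed to remove the electron completely (n → ∞).

For a hydrogen-like ion with Z = 7, E_n = -13.6057 Z² / n² eV.

At n = 13: E_13 = -13.6057 × 7² / 13² = -3.94485 eV
At n = ∞: E_∞ = 0 eV

Ionization energy = E_∞ - E_13 = 0 - (-3.94485) = 3.94485 eV
Ionization energy ≈ 3.94 eV

This is also called the binding energy of the electron in state n = 13.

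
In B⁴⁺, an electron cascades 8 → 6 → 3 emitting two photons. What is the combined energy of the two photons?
32.4789 eV

The energy levels of B⁴⁺ are E_n = -13.6057 × 5² / n² eV.

First transition (8 → 6):
ΔE₁ = |E_6 - E_8|
ΔE₁ = |-9.4484027778 - (-5.3147265625)| = 4.1336762 eV

Second transition (6 → 3):
ΔE₂ = |E_3 - E_6|
ΔE₂ = |-37.7936111111 - (-9.4484027778)| = 28.3452083 eV

Total energy released:
E_total = ΔE₁ + ΔE₂ = 4.1336762 + 28.3452083 = 32.4789 eV

Note: This equals the direct transition 8 → 3: 32.4789 eV ✓
Energy is conserved regardless of the path taken.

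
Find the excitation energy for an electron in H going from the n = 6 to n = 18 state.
0.3359 eV

The energy levels of a hydrogen-like atom are E_n = -13.6057 eV / n².

Energy at n = 6: E_6 = -13.6057 / 6² = -0.3779361 eV
Energy at n = 18: E_18 = -13.6057 / 18² = -0.0419929 eV

The excitation energy is the difference:
ΔE = E_18 - E_6
ΔE = -0.0419929 - (-0.3779361)
ΔE = 0.3359 eV

Since this is positive, energy must be absorbed (photon absorption).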